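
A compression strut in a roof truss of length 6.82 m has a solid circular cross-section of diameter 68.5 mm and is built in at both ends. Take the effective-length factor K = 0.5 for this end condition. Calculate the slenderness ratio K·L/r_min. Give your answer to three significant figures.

λ ≈ 199

I = πd⁴/64 = π×68.5⁴/64 = 1.081×10^6 mm⁴
A = 3.685×10^3 mm²;  r_min = √(I/A) = √(1.081×10^6/3.685×10^3) = 17.12 mm
L_e = K·L = 0.5 × 6.82 m = 3.410 m = 3410.0 mm
λ = L_e / r_min = 3410.0 / 17.12 = 199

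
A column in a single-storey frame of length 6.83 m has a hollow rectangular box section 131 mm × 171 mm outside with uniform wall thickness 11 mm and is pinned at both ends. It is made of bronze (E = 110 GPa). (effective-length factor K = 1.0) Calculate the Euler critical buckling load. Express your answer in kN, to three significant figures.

Inner dimensions: h_i = 171 − 2×11 = 149.0 mm, b_i = 131 − 2×11 = 109.0 mm
Weak-axis I_min = (h_o·b_o³ − h_i·b_i³)/12 with b_o = 131, b_i = 109.0 mm (shorter outer/inner sides).
I_min = (171×131³ − 149.0×109.0³)/12 = 1.596×10^7 mm⁴
I = 1.596×10^7 mm⁴ = 1.596×10^-5 m⁴
Effective length L_e = K·L = 1 × 6.83 = 6.830 m
P_cr = π²EI / L_e² = π² × 110×10⁹ × 1.596×10^-5 / 6.830² = 3.713×10^5 N

P_cr ≈ 371 kN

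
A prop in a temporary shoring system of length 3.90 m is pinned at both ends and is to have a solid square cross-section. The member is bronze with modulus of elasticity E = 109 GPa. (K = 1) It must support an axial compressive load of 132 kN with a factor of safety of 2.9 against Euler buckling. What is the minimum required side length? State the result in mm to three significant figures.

a ≈ 89.8 mm

Required P_cr = n·P = 2.9 × 132 = 382.8 kN
L_e = K·L = 1 × 3.90 = 3.900 m
Required I = P_cr·L_e²/(π²E) = 3.828×10^5 × 3.900² / (π² × 1.09×10^11) = 5.412×10^-6 m⁴
I_req = 5.412×10^6 mm⁴
Solid square: I = a⁴/12  ⇒  a = (12I)^(1/4) = (12×5.412×10^6)^(1/4) = 89.8 mm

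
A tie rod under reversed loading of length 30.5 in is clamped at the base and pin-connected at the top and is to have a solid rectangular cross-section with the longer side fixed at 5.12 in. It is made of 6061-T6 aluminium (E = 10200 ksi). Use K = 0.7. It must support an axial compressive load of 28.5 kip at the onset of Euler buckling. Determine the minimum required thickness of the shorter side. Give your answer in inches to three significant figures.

L_e = K·L = 0.7 × 30.5 = 21.35 in
Required I = P_cr·L_e²/(π²E) = 2.850×10^4 × 21.35² / (π² × 1.02×10^7) = 0.1290 in⁴
Rectangle, weak axis: I_min = h·b³/12 with h = 5.12 in fixed  ⇒  b = (12I/h)^(1/3) = 0.671 in

b ≈ 0.671 in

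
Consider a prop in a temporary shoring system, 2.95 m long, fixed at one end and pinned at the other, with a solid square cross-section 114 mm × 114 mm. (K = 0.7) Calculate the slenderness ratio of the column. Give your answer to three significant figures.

For a square r = a/√12 = 114/√12 = 32.91 mm
L_e = K·L = 0.7 × 2.95 m = 2.065 m = 2065.0 mm
λ = L_e / r_min = 2065.0 / 32.91 = 62.7

λ ≈ 62.7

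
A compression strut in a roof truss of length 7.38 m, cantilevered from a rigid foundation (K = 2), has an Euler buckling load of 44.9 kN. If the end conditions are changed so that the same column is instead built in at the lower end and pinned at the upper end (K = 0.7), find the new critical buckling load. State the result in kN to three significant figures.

P_cr ∝ 1/K², so P_cr,new = P_cr,old × (K_old/K_new)² = 44.9 × (2/0.7)²
= 44.9 × 8.163 = 367 kN

P_cr ≈ 367 kN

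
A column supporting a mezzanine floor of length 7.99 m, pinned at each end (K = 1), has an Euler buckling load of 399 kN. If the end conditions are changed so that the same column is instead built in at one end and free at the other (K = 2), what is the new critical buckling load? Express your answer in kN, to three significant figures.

P_cr ∝ 1/K², so P_cr,new = P_cr,old × (K_old/K_new)² = 399 × (1/2)²
= 399 × 0.2500 = 99.8 kN

P_cr ≈ 99.8 kN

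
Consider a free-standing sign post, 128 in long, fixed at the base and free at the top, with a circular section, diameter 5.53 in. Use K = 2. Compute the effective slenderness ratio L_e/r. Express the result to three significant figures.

λ ≈ 185

For a solid circle r = d/4 = 5.53/4 = 1.382 in
L_e = K·L = 2 × 128 = 256.0 in
λ = L_e / r_min = 256.00 / 1.382 = 185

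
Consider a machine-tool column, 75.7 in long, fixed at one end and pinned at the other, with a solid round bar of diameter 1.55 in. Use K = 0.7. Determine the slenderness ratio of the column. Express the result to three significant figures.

For a solid circle r = d/4 = 1.55/4 = 0.3875 in
L_e = K·L = 0.7 × 75.7 = 52.99 in
λ = L_e / r_min = 52.990 / 0.3875 = 137

λ ≈ 137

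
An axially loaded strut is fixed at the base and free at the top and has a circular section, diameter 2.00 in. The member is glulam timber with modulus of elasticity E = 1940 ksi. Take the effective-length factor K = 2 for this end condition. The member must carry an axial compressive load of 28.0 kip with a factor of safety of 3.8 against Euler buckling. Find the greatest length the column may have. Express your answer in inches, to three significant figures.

L_max ≈ 5.94 in

I = πd⁴/64 = π×2.00⁴/64 = 0.7854 in⁴
Required critical load P_cr = n·P = 3.8 × 28.0 = 106.4 kip = 1.064×10^5 lb
From P_cr = π²EI/(K·L)²:  L = (1/K)·√(π²EI/P_cr) = (1/2)·√(π²×1.94×10^6×0.7854/1.064×10^5)
L = 5.94 in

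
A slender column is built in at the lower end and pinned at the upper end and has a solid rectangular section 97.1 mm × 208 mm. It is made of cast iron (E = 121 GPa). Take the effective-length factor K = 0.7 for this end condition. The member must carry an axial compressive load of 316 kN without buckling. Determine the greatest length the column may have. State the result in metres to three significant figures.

L_max ≈ 11.1 m

Buckling occurs about the weak axis: I_min = h·b³/12 with b = 97.1 mm (the shorter side).
I_min = 208×97.1³/12 = 1.587×10^7 mm⁴
I = 1.587×10^-5 m⁴
At the buckling limit P_cr = P = 3.160×10^5 N
From P_cr = π²EI/(K·L)²:  L = (1/K)·√(π²EI/P_cr) = (1/0.7)·√(π²×1.21×10^11×1.587×10^-5/3.160×10^5)
L = 11.1 m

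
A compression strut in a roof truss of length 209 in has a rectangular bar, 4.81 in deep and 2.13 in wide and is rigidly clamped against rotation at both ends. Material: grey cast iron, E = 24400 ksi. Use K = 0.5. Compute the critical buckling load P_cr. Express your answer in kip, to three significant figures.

P_cr ≈ 85.4 kip

Buckling occurs about the weak axis: I_min = h·b³/12 with b = 2.13 in (the shorter side).
I_min = 4.81×2.13³/12 = 3.873 in⁴
Effective length L_e = K·L = 0.5 × 209 = 104.5 in
P_cr = π²EI / L_e² = π² × 24400×10³ × 3.873 / 104.5² = 8.542×10^4 lb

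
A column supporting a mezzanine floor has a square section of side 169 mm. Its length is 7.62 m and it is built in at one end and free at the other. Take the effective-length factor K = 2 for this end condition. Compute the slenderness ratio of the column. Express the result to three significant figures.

For a square r = a/√12 = 169/√12 = 48.79 mm
L_e = K·L = 2 × 7.62 m = 15.24 m = 15240 mm
λ = L_e / r_min = 15240 / 48.79 = 312

λ ≈ 312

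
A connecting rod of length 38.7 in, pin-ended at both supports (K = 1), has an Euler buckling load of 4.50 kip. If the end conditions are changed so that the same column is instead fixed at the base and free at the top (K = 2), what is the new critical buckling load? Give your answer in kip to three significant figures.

P_cr ∝ 1/K², so P_cr,new = P_cr,old × (K_old/K_new)² = 4.50 × (1/2)²
= 4.50 × 0.2500 = 1.12 kip

P_cr ≈ 1.12 kip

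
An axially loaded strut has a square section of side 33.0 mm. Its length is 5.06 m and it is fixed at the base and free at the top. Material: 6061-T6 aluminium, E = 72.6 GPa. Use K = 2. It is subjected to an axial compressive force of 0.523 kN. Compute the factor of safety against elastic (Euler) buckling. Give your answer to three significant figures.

n ≈ 1.32

I = a⁴/12 = 33.0⁴/12 = 9.883×10^4 mm⁴
I = 9.883×10^4 mm⁴ = 9.883×10^-8 m⁴
Effective length L_e = K·L = 2 × 5.06 = 10.12 m
P_cr = π²EI / L_e² = π² × 72.6×10⁹ × 9.883×10^-8 / 10.12² = 691.4 N
Factor of safety n = P_cr / P = 0.69143 / 0.523 = 1.32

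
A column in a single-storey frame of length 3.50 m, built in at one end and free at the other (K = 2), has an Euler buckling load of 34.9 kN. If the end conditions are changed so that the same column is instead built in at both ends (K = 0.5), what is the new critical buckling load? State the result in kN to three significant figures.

P_cr ∝ 1/K², so P_cr,new = P_cr,old × (K_old/K_new)² = 34.9 × (2/0.5)²
= 34.9 × 16.00 = 558 kN

P_cr ≈ 558 kN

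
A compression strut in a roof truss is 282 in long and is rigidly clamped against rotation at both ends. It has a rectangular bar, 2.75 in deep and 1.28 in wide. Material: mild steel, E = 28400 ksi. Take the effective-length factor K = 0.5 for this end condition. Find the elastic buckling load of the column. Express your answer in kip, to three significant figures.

Buckling occurs about the weak axis: I_min = h·b³/12 with b = 1.28 in (the shorter side).
I_min = 2.75×1.28³/12 = 0.4806 in⁴
Effective length L_e = K·L = 0.5 × 282 = 141.0 in
P_cr = π²EI / L_e² = π² × 28400×10³ × 0.4806 / 141.0² = 6.776×10^3 lb

P_cr ≈ 6.78 kip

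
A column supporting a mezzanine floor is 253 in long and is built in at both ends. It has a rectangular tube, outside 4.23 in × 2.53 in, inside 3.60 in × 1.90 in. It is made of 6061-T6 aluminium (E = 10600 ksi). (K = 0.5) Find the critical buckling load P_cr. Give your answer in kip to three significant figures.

P_cr ≈ 23.9 kip

Weak-axis I_min = (h_o·b_o³ − h_i·b_i³)/12 with b_o = 2.53, b_i = 1.900 in (shorter outer/inner sides).
I_min = (4.23×2.53³ − 3.600×1.900³)/12 = 3.651 in⁴
Effective length L_e = K·L = 0.5 × 253 = 126.5 in
P_cr = π²EI / L_e² = π² × 10600×10³ × 3.651 / 126.5² = 2.387×10^4 lb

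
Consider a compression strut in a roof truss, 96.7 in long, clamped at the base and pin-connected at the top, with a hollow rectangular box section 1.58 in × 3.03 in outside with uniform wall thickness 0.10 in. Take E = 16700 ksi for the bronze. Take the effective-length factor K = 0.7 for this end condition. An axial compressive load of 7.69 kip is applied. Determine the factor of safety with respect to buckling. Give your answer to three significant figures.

n ≈ 1.76

Inner dimensions: h_i = 3.03 − 2×0.10 = 2.830 in, b_i = 1.58 − 2×0.10 = 1.380 in
Weak-axis I_min = (h_o·b_o³ − h_i·b_i³)/12 with b_o = 1.58, b_i = 1.380 in (shorter outer/inner sides).
I_min = (3.03×1.58³ − 2.830×1.380³)/12 = 0.3762 in⁴
Effective length L_e = K·L = 0.7 × 96.7 = 67.69 in
P_cr = π²EI / L_e² = π² × 16700×10³ × 0.3762 / 67.69² = 1.353×10^4 lb
Factor of safety n = P_cr / P = 13.531 / 7.69 = 1.76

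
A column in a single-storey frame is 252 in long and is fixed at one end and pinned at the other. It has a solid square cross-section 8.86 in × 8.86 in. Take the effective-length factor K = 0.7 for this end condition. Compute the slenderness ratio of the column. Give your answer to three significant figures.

For a square r = a/√12 = 8.86/√12 = 2.558 in
L_e = K·L = 0.7 × 252 = 176.4 in
λ = L_e / r_min = 176.40 / 2.558 = 69.0

λ ≈ 69.0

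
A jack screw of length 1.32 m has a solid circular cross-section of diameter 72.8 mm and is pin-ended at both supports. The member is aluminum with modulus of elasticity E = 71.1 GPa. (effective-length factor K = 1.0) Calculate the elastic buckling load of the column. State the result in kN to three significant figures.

P_cr ≈ 555 kN

I = πd⁴/64 = π×72.8⁴/64 = 1.379×10^6 mm⁴
I = 1.379×10^6 mm⁴ = 1.379×10^-6 m⁴
Effective length L_e = K·L = 1 × 1.32 = 1.320 m
P_cr = π²EI / L_e² = π² × 71.1×10⁹ × 1.379×10^-6 / 1.320² = 5.553×10^5 N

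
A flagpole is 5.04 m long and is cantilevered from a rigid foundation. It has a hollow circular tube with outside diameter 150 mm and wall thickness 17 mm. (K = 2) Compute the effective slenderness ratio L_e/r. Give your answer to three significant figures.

λ ≈ 213

Inner diameter d_i = 150 − 2×17 = 116.0 mm
I = π(d_o⁴ − d_i⁴)/64 = π(150⁴ − 116.0⁴)/64 = 1.596×10^7 mm⁴
A = 7.103×10^3 mm²;  r_min = √(I/A) = √(1.596×10^7/7.103×10^3) = 47.41 mm
L_e = K·L = 2 × 5.04 m = 10.08 m = 10080 mm
λ = L_e / r_min = 10080 / 47.41 = 213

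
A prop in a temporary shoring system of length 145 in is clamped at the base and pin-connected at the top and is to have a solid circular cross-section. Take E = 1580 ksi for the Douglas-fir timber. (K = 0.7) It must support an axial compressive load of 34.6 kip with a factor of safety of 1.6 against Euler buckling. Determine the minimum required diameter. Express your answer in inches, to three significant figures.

d ≈ 5.22 in

Required P_cr = n·P = 1.6 × 34.6 = 55.36 kip
L_e = K·L = 0.7 × 145 = 101.5 in
Required I = P_cr·L_e²/(π²E) = 5.536×10^4 × 101.5² / (π² × 1.58×10^6) = 36.57 in⁴
Solid circle: I = πd⁴/64  ⇒  d = (64I/π)^(1/4) = (64×36.57/π)^(1/4) = 5.22 in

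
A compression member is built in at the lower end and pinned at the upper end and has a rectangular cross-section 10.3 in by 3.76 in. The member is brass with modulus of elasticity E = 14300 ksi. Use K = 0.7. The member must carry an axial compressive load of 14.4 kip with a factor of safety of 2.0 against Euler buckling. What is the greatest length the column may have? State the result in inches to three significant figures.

Buckling occurs about the weak axis: I_min = h·b³/12 with b = 3.76 in (the shorter side).
I_min = 10.3×3.76³/12 = 45.63 in⁴
Required critical load P_cr = n·P = 2.0 × 14.4 = 28.80 kip = 2.880×10^4 lb
From P_cr = π²EI/(K·L)²:  L = (1/K)·√(π²EI/P_cr) = (1/0.7)·√(π²×1.43×10^7×45.63/2.880×10^4)
L = 676 in

L_max ≈ 676 in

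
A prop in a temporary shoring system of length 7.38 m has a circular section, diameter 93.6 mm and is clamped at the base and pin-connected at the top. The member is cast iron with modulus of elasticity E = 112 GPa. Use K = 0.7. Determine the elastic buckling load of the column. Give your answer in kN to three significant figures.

P_cr ≈ 156 kN

I = πd⁴/64 = π×93.6⁴/64 = 3.768×10^6 mm⁴
I = 3.768×10^6 mm⁴ = 3.768×10^-6 m⁴
Effective length L_e = K·L = 0.7 × 7.38 = 5.166 m
P_cr = π²EI / L_e² = π² × 112×10⁹ × 3.768×10^-6 / 5.166² = 1.561×10^5 N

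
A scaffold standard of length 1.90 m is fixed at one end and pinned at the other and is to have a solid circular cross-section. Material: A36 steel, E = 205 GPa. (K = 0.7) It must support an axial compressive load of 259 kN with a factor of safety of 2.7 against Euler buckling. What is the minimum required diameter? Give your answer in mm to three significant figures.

Required P_cr = n·P = 2.7 × 259 = 699.3 kN
L_e = K·L = 0.7 × 1.90 = 1.330 m
Required I = P_cr·L_e²/(π²E) = 6.993×10^5 × 1.330² / (π² × 2.05×10^11) = 6.114×10^-7 m⁴
I_req = 6.114×10^5 mm⁴
Solid circle: I = πd⁴/64  ⇒  d = (64I/π)^(1/4) = (64×6.114×10^5/π)^(1/4) = 59.4 mm

d ≈ 59.4 mm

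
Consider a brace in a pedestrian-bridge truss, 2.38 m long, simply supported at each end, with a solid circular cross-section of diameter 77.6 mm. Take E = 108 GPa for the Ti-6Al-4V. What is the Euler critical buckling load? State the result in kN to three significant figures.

P_cr ≈ 335 kN

I = πd⁴/64 = π×77.6⁴/64 = 1.780×10^6 mm⁴
I = 1.780×10^6 mm⁴ = 1.780×10^-6 m⁴
Effective length L_e = K·L = 1 × 2.38 = 2.380 m
P_cr = π²EI / L_e² = π² × 108×10⁹ × 1.780×10^-6 / 2.380² = 3.350×10^5 N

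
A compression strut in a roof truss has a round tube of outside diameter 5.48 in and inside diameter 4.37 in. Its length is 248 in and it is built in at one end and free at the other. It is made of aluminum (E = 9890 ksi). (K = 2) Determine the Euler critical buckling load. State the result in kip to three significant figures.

d_o = 5.48 in, d_i = 4.37 in
I = π(d_o⁴ − d_i⁴)/64 = π(5.48⁴ − 4.370⁴)/64 = 26.37 in⁴
Effective length L_e = K·L = 2 × 248 = 496.0 in
P_cr = π²EI / L_e² = π² × 9890×10³ × 26.37 / 496.0² = 1.046×10^4 lb

P_cr ≈ 10.5 kip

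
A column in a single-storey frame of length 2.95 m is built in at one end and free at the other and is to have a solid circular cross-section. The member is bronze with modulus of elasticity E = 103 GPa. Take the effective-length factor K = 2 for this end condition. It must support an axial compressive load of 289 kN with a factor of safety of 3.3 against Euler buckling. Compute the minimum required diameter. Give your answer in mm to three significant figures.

d ≈ 161 mm

Required P_cr = n·P = 3.3 × 289 = 953.7 kN
L_e = K·L = 2 × 2.95 = 5.900 m
Required I = P_cr·L_e²/(π²E) = 9.537×10^5 × 5.900² / (π² × 1.03×10^11) = 3.266×10^-5 m⁴
I_req = 3.266×10^7 mm⁴
Solid circle: I = πd⁴/64  ⇒  d = (64I/π)^(1/4) = (64×3.266×10^7/π)^(1/4) = 161 mm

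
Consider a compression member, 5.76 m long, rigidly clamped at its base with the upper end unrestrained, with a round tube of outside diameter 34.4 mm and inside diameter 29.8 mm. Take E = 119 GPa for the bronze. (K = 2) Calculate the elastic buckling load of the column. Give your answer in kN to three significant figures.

d_o = 34.4 mm, d_i = 29.8 mm
I = π(d_o⁴ − d_i⁴)/64 = π(34.4⁴ − 29.80⁴)/64 = 3.003×10^4 mm⁴
I = 3.003×10^4 mm⁴ = 3.003×10^-8 m⁴
Effective length L_e = K·L = 2 × 5.76 = 11.52 m
P_cr = π²EI / L_e² = π² × 119×10⁹ × 3.003×10^-8 / 11.52² = 265.7 N

P_cr ≈ 0.266 kN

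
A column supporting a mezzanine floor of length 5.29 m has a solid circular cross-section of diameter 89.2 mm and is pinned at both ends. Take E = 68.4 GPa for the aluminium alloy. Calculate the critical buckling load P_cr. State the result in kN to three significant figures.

I = πd⁴/64 = π×89.2⁴/64 = 3.108×10^6 mm⁴
I = 3.108×10^6 mm⁴ = 3.108×10^-6 m⁴
Effective length L_e = K·L = 1 × 5.29 = 5.290 m
P_cr = π²EI / L_e² = π² × 68.4×10⁹ × 3.108×10^-6 / 5.290² = 7.497×10^4 N

P_cr ≈ 75.0 kN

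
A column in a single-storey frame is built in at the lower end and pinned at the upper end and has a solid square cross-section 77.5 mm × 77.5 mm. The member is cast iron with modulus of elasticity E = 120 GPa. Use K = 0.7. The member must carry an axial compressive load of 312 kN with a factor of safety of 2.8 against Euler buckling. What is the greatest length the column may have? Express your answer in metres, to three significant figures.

I = a⁴/12 = 77.5⁴/12 = 3.006×10^6 mm⁴
I = 3.006×10^-6 m⁴
Required critical load P_cr = n·P = 2.8 × 312 = 873.6 kN = 8.736×10^5 N
From P_cr = π²EI/(K·L)²:  L = (1/K)·√(π²EI/P_cr) = (1/0.7)·√(π²×1.20×10^11×3.006×10^-6/8.736×10^5)
L = 2.88 m

L_max ≈ 2.88 m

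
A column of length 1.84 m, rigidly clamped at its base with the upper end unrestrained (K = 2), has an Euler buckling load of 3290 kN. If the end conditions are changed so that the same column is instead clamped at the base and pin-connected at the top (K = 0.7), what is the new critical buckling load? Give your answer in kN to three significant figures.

P_cr ∝ 1/K², so P_cr,new = P_cr,old × (K_old/K_new)² = 3290 × (2/0.7)²
= 3290 × 8.163 = 26900 kN

P_cr ≈ 26900 kN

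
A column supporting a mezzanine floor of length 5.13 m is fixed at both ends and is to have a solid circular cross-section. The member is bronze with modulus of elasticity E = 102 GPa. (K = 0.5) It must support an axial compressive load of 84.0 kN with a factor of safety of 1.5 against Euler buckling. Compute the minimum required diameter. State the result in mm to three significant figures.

Required P_cr = n·P = 1.5 × 84.0 = 126.0 kN
L_e = K·L = 0.5 × 5.13 = 2.565 m
Required I = P_cr·L_e²/(π²E) = 1.260×10^5 × 2.565² / (π² × 1.02×10^11) = 8.235×10^-7 m⁴
I_req = 8.235×10^5 mm⁴
Solid circle: I = πd⁴/64  ⇒  d = (64I/π)^(1/4) = (64×8.235×10^5/π)^(1/4) = 64.0 mm

d ≈ 64.0 mm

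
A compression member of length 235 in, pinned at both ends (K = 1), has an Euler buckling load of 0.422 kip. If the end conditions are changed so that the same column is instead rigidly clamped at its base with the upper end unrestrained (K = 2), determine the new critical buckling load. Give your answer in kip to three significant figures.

P_cr ≈ 0.106 kip

P_cr ∝ 1/K², so P_cr,new = P_cr,old × (K_old/K_new)² = 0.422 × (1/2)²
= 0.422 × 0.2500 = 0.106 kip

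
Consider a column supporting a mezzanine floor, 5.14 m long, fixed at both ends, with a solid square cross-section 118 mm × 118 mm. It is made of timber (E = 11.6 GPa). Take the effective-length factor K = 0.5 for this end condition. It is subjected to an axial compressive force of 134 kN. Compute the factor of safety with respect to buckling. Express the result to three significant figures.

I = a⁴/12 = 118⁴/12 = 1.616×10^7 mm⁴
I = 1.616×10^7 mm⁴ = 1.616×10^-5 m⁴
Effective length L_e = K·L = 0.5 × 5.14 = 2.570 m
P_cr = π²EI / L_e² = π² × 11.6×10⁹ × 1.616×10^-5 / 2.570² = 2.801×10^5 N
Factor of safety n = P_cr / P = 280.05 / 134 = 2.09

n ≈ 2.09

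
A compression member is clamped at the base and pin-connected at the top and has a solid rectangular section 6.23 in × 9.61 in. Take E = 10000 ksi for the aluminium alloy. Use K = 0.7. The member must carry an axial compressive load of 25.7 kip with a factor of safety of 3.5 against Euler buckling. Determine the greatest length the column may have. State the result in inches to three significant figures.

Buckling occurs about the weak axis: I_min = h·b³/12 with b = 6.23 in (the shorter side).
I_min = 9.61×6.23³/12 = 193.6 in⁴
Required critical load P_cr = n·P = 3.5 × 25.7 = 89.95 kip = 8.995×10^4 lb
From P_cr = π²EI/(K·L)²:  L = (1/K)·√(π²EI/P_cr) = (1/0.7)·√(π²×1.00×10^7×193.6/8.995×10^4)
L = 658 in

L_max ≈ 658 in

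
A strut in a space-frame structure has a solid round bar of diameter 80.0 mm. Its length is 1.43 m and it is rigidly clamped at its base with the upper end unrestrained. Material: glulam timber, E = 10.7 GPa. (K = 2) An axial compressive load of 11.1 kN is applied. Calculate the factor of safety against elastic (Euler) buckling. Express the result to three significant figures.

I = πd⁴/64 = π×80.0⁴/64 = 2.011×10^6 mm⁴
I = 2.011×10^6 mm⁴ = 2.011×10^-6 m⁴
Effective length L_e = K·L = 2 × 1.43 = 2.860 m
P_cr = π²EI / L_e² = π² × 10.7×10⁹ × 2.011×10^-6 / 2.860² = 2.596×10^4 N
Factor of safety n = P_cr / P = 25.959 / 11.1 = 2.34

n ≈ 2.34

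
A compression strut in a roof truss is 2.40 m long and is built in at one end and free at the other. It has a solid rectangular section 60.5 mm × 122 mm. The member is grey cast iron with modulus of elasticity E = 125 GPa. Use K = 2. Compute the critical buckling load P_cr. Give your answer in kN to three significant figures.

P_cr ≈ 121 kN

Buckling occurs about the weak axis: I_min = h·b³/12 with b = 60.5 mm (the shorter side).
I_min = 122×60.5³/12 = 2.251×10^6 mm⁴
I = 2.251×10^6 mm⁴ = 2.251×10^-6 m⁴
Effective length L_e = K·L = 2 × 2.40 = 4.800 m
P_cr = π²EI / L_e² = π² × 125×10⁹ × 2.251×10^-6 / 4.800² = 1.206×10^5 N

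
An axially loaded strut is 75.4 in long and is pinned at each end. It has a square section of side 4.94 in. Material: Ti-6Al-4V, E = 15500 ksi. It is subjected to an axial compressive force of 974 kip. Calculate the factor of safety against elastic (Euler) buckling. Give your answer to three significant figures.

I = a⁴/12 = 4.94⁴/12 = 49.63 in⁴
Effective length L_e = K·L = 1 × 75.4 = 75.40 in
P_cr = π²EI / L_e² = π² × 15500×10³ × 49.63 / 75.40² = 1.335×10^6 lb
Factor of safety n = P_cr / P = 1335.4 / 974 = 1.37

n ≈ 1.37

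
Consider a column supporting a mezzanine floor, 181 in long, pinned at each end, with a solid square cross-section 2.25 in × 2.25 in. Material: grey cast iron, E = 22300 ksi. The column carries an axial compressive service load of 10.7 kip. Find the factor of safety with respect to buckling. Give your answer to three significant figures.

I = a⁴/12 = 2.25⁴/12 = 2.136 in⁴
Effective length L_e = K·L = 1 × 181 = 181.0 in
P_cr = π²EI / L_e² = π² × 22300×10³ × 2.136 / 181.0² = 1.435×10^4 lb
Factor of safety n = P_cr / P = 14.348 / 10.7 = 1.34

n ≈ 1.34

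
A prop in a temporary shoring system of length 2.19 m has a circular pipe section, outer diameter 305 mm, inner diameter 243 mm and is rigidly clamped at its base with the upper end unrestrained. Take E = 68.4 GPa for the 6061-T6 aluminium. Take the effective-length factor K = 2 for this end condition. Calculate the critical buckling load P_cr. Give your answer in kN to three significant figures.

d_o = 305 mm, d_i = 243 mm
I = π(d_o⁴ − d_i⁴)/64 = π(305⁴ − 243.0⁴)/64 = 2.536×10^8 mm⁴
I = 2.536×10^8 mm⁴ = 2.536×10^-4 m⁴
Effective length L_e = K·L = 2 × 2.19 = 4.380 m
P_cr = π²EI / L_e² = π² × 68.4×10⁹ × 2.536×10^-4 / 4.380² = 8.925×10^6 N

P_cr ≈ 8920 kN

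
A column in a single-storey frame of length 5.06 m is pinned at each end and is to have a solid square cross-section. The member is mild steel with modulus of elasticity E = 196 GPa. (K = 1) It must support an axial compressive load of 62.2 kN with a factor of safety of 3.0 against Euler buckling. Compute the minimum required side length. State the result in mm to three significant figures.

Required P_cr = n·P = 3.0 × 62.2 = 186.6 kN
L_e = K·L = 1 × 5.06 = 5.060 m
Required I = P_cr·L_e²/(π²E) = 1.866×10^5 × 5.060² / (π² × 1.96×10^11) = 2.470×10^-6 m⁴
I_req = 2.470×10^6 mm⁴
Solid square: I = a⁴/12  ⇒  a = (12I)^(1/4) = (12×2.470×10^6)^(1/4) = 73.8 mm

a ≈ 73.8 mm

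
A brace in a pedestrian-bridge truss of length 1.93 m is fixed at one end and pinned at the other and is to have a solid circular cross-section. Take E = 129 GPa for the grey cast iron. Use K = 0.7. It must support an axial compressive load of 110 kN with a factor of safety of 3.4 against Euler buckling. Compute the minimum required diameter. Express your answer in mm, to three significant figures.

Required P_cr = n·P = 3.4 × 110 = 374.0 kN
L_e = K·L = 0.7 × 1.93 = 1.351 m
Required I = P_cr·L_e²/(π²E) = 3.740×10^5 × 1.351² / (π² × 1.29×10^11) = 5.362×10^-7 m⁴
I_req = 5.362×10^5 mm⁴
Solid circle: I = πd⁴/64  ⇒  d = (64I/π)^(1/4) = (64×5.362×10^5/π)^(1/4) = 57.5 mm

d ≈ 57.5 mm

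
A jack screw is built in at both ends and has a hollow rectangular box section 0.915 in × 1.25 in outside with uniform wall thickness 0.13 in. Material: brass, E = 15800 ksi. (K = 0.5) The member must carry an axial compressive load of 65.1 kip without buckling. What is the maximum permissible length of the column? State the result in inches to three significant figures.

L_max ≈ 23.3 in

Inner dimensions: h_i = 1.25 − 2×0.13 = 0.9900 in, b_i = 0.915 − 2×0.13 = 0.6550 in
Weak-axis I_min = (h_o·b_o³ − h_i·b_i³)/12 with b_o = 0.915, b_i = 0.6550 in (shorter outer/inner sides).
I_min = (1.25×0.915³ − 0.9900×0.6550³)/12 = 5.661×10^-2 in⁴
At the buckling limit P_cr = P = 6.510×10^4 lb
From P_cr = π²EI/(K·L)²:  L = (1/K)·√(π²EI/P_cr) = (1/0.5)·√(π²×1.58×10^7×5.661×10^-2/6.510×10^4)
L = 23.3 in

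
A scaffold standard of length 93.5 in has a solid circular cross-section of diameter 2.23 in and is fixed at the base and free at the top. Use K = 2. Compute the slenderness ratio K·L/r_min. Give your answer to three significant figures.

λ ≈ 335

I = πd⁴/64 = π×2.23⁴/64 = 1.214 in⁴
A = 3.906 in²;  r_min = √(I/A) = √(1.214/3.906) = 0.5575 in
L_e = K·L = 2 × 93.5 = 187.0 in
λ = L_e / r_min = 187.00 / 0.5575 = 335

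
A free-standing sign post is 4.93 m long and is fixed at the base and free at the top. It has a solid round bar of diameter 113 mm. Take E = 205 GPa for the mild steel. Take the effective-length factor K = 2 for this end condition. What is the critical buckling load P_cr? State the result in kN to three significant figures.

I = πd⁴/64 = π×113⁴/64 = 8.004×10^6 mm⁴
I = 8.004×10^6 mm⁴ = 8.004×10^-6 m⁴
Effective length L_e = K·L = 2 × 4.93 = 9.860 m
P_cr = π²EI / L_e² = π² × 205×10⁹ × 8.004×10^-6 / 9.860² = 1.666×10^5 N

P_cr ≈ 167 kN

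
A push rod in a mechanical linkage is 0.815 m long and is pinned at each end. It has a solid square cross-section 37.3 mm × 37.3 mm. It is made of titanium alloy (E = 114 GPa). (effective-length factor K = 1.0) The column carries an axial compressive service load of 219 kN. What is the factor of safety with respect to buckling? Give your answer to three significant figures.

n ≈ 1.25

I = a⁴/12 = 37.3⁴/12 = 1.613×10^5 mm⁴
I = 1.613×10^5 mm⁴ = 1.613×10^-7 m⁴
Effective length L_e = K·L = 1 × 0.815 = 0.8150 m
P_cr = π²EI / L_e² = π² × 114×10⁹ × 1.613×10^-7 / 0.8150² = 2.732×10^5 N
Factor of safety n = P_cr / P = 273.24 / 219 = 1.25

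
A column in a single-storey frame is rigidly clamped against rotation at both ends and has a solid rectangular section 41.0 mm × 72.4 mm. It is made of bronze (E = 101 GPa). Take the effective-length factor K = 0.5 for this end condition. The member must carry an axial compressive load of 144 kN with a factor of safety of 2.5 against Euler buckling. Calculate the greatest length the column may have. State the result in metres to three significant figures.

Buckling occurs about the weak axis: I_min = h·b³/12 with b = 41.0 mm (the shorter side).
I_min = 72.4×41.0³/12 = 4.158×10^5 mm⁴
I = 4.158×10^-7 m⁴
Required critical load P_cr = n·P = 2.5 × 144 = 360.0 kN = 3.600×10^5 N
From P_cr = π²EI/(K·L)²:  L = (1/K)·√(π²EI/P_cr) = (1/0.5)·√(π²×1.01×10^11×4.158×10^-7/3.600×10^5)
L = 2.15 m

L_max ≈ 2.15 m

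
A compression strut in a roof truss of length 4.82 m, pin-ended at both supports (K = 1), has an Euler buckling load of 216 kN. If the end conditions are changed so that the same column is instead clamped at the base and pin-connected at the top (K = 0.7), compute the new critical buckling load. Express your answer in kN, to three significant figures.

P_cr ∝ 1/K², so P_cr,new = P_cr,old × (K_old/K_new)² = 216 × (1/0.7)²
= 216 × 2.041 = 441 kN

P_cr ≈ 441 kN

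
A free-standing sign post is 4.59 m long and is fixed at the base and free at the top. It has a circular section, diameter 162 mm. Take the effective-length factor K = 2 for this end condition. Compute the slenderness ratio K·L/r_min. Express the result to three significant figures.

λ ≈ 227

I = πd⁴/64 = π×162⁴/64 = 3.381×10^7 mm⁴
A = 2.061×10^4 mm²;  r_min = √(I/A) = √(3.381×10^7/2.061×10^4) = 40.50 mm
L_e = K·L = 2 × 4.59 m = 9.180 m = 9180.0 mm
λ = L_e / r_min = 9180.0 / 40.50 = 227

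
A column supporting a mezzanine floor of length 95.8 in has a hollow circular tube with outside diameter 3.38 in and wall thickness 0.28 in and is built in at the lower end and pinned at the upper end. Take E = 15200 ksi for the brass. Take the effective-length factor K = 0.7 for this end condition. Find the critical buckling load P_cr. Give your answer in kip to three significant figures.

Inner diameter d_i = 3.38 − 2×0.28 = 2.820 in
I = π(d_o⁴ − d_i⁴)/64 = π(3.38⁴ − 2.820⁴)/64 = 3.302 in⁴
Effective length L_e = K·L = 0.7 × 95.8 = 67.06 in
P_cr = π²EI / L_e² = π² × 15200×10³ × 3.302 / 67.06² = 1.102×10^5 lb

P_cr ≈ 110 kip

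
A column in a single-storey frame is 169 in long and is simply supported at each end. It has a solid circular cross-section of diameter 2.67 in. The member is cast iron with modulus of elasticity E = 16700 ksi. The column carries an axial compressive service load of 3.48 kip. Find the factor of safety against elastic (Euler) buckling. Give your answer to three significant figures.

I = πd⁴/64 = π×2.67⁴/64 = 2.495 in⁴
Effective length L_e = K·L = 1 × 169 = 169.0 in
P_cr = π²EI / L_e² = π² × 16700×10³ × 2.495 / 169.0² = 1.440×10^4 lb
Factor of safety n = P_cr / P = 14.397 / 3.48 = 4.14

n ≈ 4.14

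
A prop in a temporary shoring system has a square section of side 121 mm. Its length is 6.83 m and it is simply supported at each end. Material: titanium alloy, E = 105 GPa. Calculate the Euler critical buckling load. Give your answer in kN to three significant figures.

P_cr ≈ 397 kN

I = a⁴/12 = 121⁴/12 = 1.786×10^7 mm⁴
I = 1.786×10^7 mm⁴ = 1.786×10^-5 m⁴
Effective length L_e = K·L = 1 × 6.83 = 6.830 m
P_cr = π²EI / L_e² = π² × 105×10⁹ × 1.786×10^-5 / 6.830² = 3.968×10^5 N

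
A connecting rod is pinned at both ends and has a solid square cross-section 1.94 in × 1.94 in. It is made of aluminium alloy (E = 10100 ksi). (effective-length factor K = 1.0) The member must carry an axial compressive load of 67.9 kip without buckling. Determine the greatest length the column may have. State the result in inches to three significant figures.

I = a⁴/12 = 1.94⁴/12 = 1.180 in⁴
At the buckling limit P_cr = P = 6.790×10^4 lb
From P_cr = π²EI/(K·L)²:  L = (1/K)·√(π²EI/P_cr) = (1/1)·√(π²×1.01×10^7×1.180/6.790×10^4)
L = 41.6 in

L_max ≈ 41.6 in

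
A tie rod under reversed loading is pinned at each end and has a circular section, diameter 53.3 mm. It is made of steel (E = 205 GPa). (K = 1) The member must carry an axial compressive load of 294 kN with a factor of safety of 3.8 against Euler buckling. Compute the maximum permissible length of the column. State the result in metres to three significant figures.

I = πd⁴/64 = π×53.3⁴/64 = 3.962×10^5 mm⁴
I = 3.962×10^-7 m⁴
Required critical load P_cr = n·P = 3.8 × 294 = 1117 kN = 1.117×10^6 N
From P_cr = π²EI/(K·L)²:  L = (1/K)·√(π²EI/P_cr) = (1/1)·√(π²×2.05×10^11×3.962×10^-7/1.117×10^6)
L = 0.847 m

L_max ≈ 0.847 m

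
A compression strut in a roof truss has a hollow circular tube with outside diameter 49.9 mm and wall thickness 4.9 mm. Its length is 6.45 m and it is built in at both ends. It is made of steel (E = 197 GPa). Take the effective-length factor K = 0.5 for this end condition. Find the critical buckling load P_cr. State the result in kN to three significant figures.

P_cr ≈ 33.2 kN

Inner diameter d_i = 49.9 − 2×4.9 = 40.10 mm
I = π(d_o⁴ − d_i⁴)/64 = π(49.9⁴ − 40.10⁴)/64 = 1.774×10^5 mm⁴
I = 1.774×10^5 mm⁴ = 1.774×10^-7 m⁴
Effective length L_e = K·L = 0.5 × 6.45 = 3.225 m
P_cr = π²EI / L_e² = π² × 197×10⁹ × 1.774×10^-7 / 3.225² = 3.317×10^4 N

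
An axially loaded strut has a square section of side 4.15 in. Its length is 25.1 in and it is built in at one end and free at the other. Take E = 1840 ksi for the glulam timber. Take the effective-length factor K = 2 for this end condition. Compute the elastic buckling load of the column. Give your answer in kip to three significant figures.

P_cr ≈ 178 kip

I = a⁴/12 = 4.15⁴/12 = 24.72 in⁴
Effective length L_e = K·L = 2 × 25.1 = 50.20 in
P_cr = π²EI / L_e² = π² × 1840×10³ × 24.72 / 50.20² = 1.781×10^5 lb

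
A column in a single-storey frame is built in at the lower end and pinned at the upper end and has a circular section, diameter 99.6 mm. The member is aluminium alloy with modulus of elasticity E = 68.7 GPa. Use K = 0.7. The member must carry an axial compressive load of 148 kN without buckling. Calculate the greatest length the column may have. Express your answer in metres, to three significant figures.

I = πd⁴/64 = π×99.6⁴/64 = 4.831×10^6 mm⁴
I = 4.831×10^-6 m⁴
At the buckling limit P_cr = P = 1.480×10^5 N
From P_cr = π²EI/(K·L)²:  L = (1/K)·√(π²EI/P_cr) = (1/0.7)·√(π²×6.87×10^10×4.831×10^-6/1.480×10^5)
L = 6.72 m

L_max ≈ 6.72 m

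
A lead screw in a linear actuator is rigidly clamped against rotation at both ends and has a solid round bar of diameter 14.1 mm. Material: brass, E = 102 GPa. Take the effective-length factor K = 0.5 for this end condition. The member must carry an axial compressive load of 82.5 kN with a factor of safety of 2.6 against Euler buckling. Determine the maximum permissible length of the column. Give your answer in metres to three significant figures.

I = πd⁴/64 = π×14.1⁴/64 = 1.940×10^3 mm⁴
I = 1.940×10^-9 m⁴
Required critical load P_cr = n·P = 2.6 × 82.5 = 214.5 kN = 2.145×10^5 N
From P_cr = π²EI/(K·L)²:  L = (1/K)·√(π²EI/P_cr) = (1/0.5)·√(π²×1.02×10^11×1.940×10^-9/2.145×10^5)
L = 0.191 m

L_max ≈ 0.191 m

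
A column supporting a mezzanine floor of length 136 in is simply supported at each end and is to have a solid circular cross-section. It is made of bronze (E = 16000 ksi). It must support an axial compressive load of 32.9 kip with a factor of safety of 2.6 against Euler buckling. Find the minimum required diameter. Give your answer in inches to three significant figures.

Required P_cr = n·P = 2.6 × 32.9 = 85.54 kip
L_e = K·L = 1 × 136 = 136.0 in
Required I = P_cr·L_e²/(π²E) = 8.554×10^4 × 136.0² / (π² × 1.60×10^7) = 10.02 in⁴
Solid circle: I = πd⁴/64  ⇒  d = (64I/π)^(1/4) = (64×10.02/π)^(1/4) = 3.78 in

d ≈ 3.78 in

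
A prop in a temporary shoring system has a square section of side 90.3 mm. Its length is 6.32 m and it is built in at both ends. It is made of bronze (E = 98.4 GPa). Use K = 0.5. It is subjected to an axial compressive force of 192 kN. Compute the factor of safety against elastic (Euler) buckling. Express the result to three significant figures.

I = a⁴/12 = 90.3⁴/12 = 5.541×10^6 mm⁴
I = 5.541×10^6 mm⁴ = 5.541×10^-6 m⁴
Effective length L_e = K·L = 0.5 × 6.32 = 3.160 m
P_cr = π²EI / L_e² = π² × 98.4×10⁹ × 5.541×10^-6 / 3.160² = 5.389×10^5 N
Factor of safety n = P_cr / P = 538.88 / 192 = 2.81

n ≈ 2.81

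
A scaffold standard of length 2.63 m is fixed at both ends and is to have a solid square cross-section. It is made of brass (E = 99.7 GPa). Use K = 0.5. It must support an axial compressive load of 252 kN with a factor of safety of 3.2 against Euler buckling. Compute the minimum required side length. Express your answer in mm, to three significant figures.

a ≈ 64.2 mm

Required P_cr = n·P = 3.2 × 252 = 806.4 kN
L_e = K·L = 0.5 × 2.63 = 1.315 m
Required I = P_cr·L_e²/(π²E) = 8.064×10^5 × 1.315² / (π² × 9.97×10^10) = 1.417×10^-6 m⁴
I_req = 1.417×10^6 mm⁴
Solid square: I = a⁴/12  ⇒  a = (12I)^(1/4) = (12×1.417×10^6)^(1/4) = 64.2 mm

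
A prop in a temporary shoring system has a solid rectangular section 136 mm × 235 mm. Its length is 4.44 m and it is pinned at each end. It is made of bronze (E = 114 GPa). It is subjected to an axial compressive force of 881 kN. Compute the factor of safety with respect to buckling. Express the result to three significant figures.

Buckling occurs about the weak axis: I_min = h·b³/12 with b = 136 mm (the shorter side).
I_min = 235×136³/12 = 4.926×10^7 mm⁴
I = 4.926×10^7 mm⁴ = 4.926×10^-5 m⁴
Effective length L_e = K·L = 1 × 4.44 = 4.440 m
P_cr = π²EI / L_e² = π² × 114×10⁹ × 4.926×10^-5 / 4.440² = 2.812×10^6 N
Factor of safety n = P_cr / P = 2811.5 / 881 = 3.19

n ≈ 3.19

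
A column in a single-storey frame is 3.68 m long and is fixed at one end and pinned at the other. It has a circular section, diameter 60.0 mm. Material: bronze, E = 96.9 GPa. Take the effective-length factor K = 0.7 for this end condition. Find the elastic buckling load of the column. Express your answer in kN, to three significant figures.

I = πd⁴/64 = π×60.0⁴/64 = 6.362×10^5 mm⁴
I = 6.362×10^5 mm⁴ = 6.362×10^-7 m⁴
Effective length L_e = K·L = 0.7 × 3.68 = 2.576 m
P_cr = π²EI / L_e² = π² × 96.9×10⁹ × 6.362×10^-7 / 2.576² = 9.169×10^4 N

P_cr ≈ 91.7 kN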